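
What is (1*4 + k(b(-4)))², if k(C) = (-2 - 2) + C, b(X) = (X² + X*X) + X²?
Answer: 2304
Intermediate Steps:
b(X) = 3*X² (b(X) = (X² + X²) + X² = 2*X² + X² = 3*X²)
k(C) = -4 + C
(1*4 + k(b(-4)))² = (1*4 + (-4 + 3*(-4)²))² = (4 + (-4 + 3*16))² = (4 + (-4 + 48))² = (4 + 44)² = 48² = 2304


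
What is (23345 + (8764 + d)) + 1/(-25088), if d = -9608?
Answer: 564505087/25088 ≈ 22501.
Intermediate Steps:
(23345 + (8764 + d)) + 1/(-25088) = (23345 + (8764 - 9608)) + 1/(-25088) = (23345 - 844) - 1/25088 = 22501 - 1/25088 = 564505087/25088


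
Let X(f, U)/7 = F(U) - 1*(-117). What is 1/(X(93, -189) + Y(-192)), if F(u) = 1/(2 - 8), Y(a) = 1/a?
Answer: 64/52341 ≈ 0.0012228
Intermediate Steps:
F(u) = -⅙ (F(u) = 1/(-6) = -⅙)
X(f, U) = 4907/6 (X(f, U) = 7*(-⅙ - 1*(-117)) = 7*(-⅙ + 117) = 7*(701/6) = 4907/6)
1/(X(93, -189) + Y(-192)) = 1/(4907/6 + 1/(-192)) = 1/(4907/6 - 1/192) = 1/(52341/64) = 64/52341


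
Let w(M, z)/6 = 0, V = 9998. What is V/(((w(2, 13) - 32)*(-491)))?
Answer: 4999/7856 ≈ 0.63633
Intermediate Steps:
w(M, z) = 0 (w(M, z) = 6*0 = 0)
V/(((w(2, 13) - 32)*(-491))) = 9998/(((0 - 32)*(-491))) = 9998/((-32*(-491))) = 9998/15712 = 9998*(1/15712) = 4999/7856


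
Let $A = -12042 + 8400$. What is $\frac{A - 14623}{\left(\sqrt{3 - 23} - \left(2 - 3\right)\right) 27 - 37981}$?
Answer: $\frac{346614905}{720260348} + \frac{493155 i \sqrt{5}}{720260348} \approx 0.48124 + 0.001531 i$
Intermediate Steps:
$A = -3642$
$\frac{A - 14623}{\left(\sqrt{3 - 23} - \left(2 - 3\right)\right) 27 - 37981} = \frac{-3642 - 14623}{\left(\sqrt{3 - 23} - \left(2 - 3\right)\right) 27 - 37981} = - \frac{18265}{\left(\sqrt{-20} - -1\right) 27 - 37981} = - \frac{18265}{\left(2 i \sqrt{5} + 1\right) 27 - 37981} = - \frac{18265}{\left(1 + 2 i \sqrt{5}\right) 27 - 37981} = - \frac{18265}{\left(27 + 54 i \sqrt{5}\right) - 37981} = - \frac{18265}{-37954 + 54 i \sqrt{5}}$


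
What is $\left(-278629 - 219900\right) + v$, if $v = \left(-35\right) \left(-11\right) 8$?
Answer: $-495449$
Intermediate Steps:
$v = 3080$ ($v = 385 \cdot 8 = 3080$)
$\left(-278629 - 219900\right) + v = \left(-278629 - 219900\right) + 3080 = -498529 + 3080 = -495449$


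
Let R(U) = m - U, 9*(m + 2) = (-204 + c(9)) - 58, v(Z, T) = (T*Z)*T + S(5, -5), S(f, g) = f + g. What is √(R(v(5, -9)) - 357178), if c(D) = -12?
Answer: I*√3218539/3 ≈ 598.01*I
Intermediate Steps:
v(Z, T) = Z*T² (v(Z, T) = (T*Z)*T + (5 - 5) = Z*T² + 0 = Z*T²)
m = -292/9 (m = -2 + ((-204 - 12) - 58)/9 = -2 + (-216 - 58)/9 = -2 + (⅑)*(-274) = -2 - 274/9 = -292/9 ≈ -32.444)
R(U) = -292/9 - U
√(R(v(5, -9)) - 357178) = √((-292/9 - 5*(-9)²) - 357178) = √((-292/9 - 5*81) - 357178) = √((-292/9 - 1*405) - 357178) = √((-292/9 - 405) - 357178) = √(-3937/9 - 357178) = √(-3218539/9) = I*√3218539/3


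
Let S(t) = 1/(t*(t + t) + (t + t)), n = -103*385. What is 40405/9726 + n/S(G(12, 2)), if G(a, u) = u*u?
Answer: -15427340795/9726 ≈ -1.5862e+6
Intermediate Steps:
G(a, u) = u**2
n = -39655
S(t) = 1/(2*t + 2*t**2) (S(t) = 1/(t*(2*t) + 2*t) = 1/(2*t**2 + 2*t) = 1/(2*t + 2*t**2))
40405/9726 + n/S(G(12, 2)) = 40405/9726 - 39655/(1/(2*(2**2)*(1 + 2**2))) = 40405*(1/9726) - 39655/((1/2)/(4*(1 + 4))) = 40405/9726 - 39655/((1/2)*(1/4)/5) = 40405/9726 - 39655/((1/2)*(1/4)*(1/5)) = 40405/9726 - 39655/1/40 = 40405/9726 - 39655*40 = 40405/9726 - 1586200 = -15427340795/9726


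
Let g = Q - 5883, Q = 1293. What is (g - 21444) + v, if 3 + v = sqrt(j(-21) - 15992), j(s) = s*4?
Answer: -26037 + 2*I*sqrt(4019) ≈ -26037.0 + 126.79*I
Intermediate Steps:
j(s) = 4*s
v = -3 + 2*I*sqrt(4019) (v = -3 + sqrt(4*(-21) - 15992) = -3 + sqrt(-84 - 15992) = -3 + sqrt(-16076) = -3 + 2*I*sqrt(4019) ≈ -3.0 + 126.79*I)
g = -4590 (g = 1293 - 5883 = -4590)
(g - 21444) + v = (-4590 - 21444) + (-3 + 2*I*sqrt(4019)) = -26034 + (-3 + 2*I*sqrt(4019)) = -26037 + 2*I*sqrt(4019)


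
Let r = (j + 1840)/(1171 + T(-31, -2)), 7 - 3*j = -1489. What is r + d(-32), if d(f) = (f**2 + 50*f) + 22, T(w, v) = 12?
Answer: -1959130/3549 ≈ -552.02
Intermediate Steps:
j = 1496/3 (j = 7/3 - 1/3*(-1489) = 7/3 + 1489/3 = 1496/3 ≈ 498.67)
d(f) = 22 + f**2 + 50*f
r = 7016/3549 (r = (1496/3 + 1840)/(1171 + 12) = (7016/3)/1183 = (7016/3)*(1/1183) = 7016/3549 ≈ 1.9769)
r + d(-32) = 7016/3549 + (22 + (-32)**2 + 50*(-32)) = 7016/3549 + (22 + 1024 - 1600) = 7016/3549 - 554 = -1959130/3549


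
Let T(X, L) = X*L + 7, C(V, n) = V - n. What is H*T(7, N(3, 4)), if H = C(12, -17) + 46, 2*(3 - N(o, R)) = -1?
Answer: 4725/2 ≈ 2362.5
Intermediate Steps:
N(o, R) = 7/2 (N(o, R) = 3 - 1/2*(-1) = 3 + 1/2 = 7/2)
H = 75 (H = (12 - 1*(-17)) + 46 = (12 + 17) + 46 = 29 + 46 = 75)
T(X, L) = 7 + L*X (T(X, L) = L*X + 7 = 7 + L*X)
H*T(7, N(3, 4)) = 75*(7 + (7/2)*7) = 75*(7 + 49/2) = 75*(63/2) = 4725/2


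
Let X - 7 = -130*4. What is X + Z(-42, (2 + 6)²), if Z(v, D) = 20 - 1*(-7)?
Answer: -486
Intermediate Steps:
Z(v, D) = 27 (Z(v, D) = 20 + 7 = 27)
X = -513 (X = 7 - 130*4 = 7 - 520 = -513)
X + Z(-42, (2 + 6)²) = -513 + 27 = -486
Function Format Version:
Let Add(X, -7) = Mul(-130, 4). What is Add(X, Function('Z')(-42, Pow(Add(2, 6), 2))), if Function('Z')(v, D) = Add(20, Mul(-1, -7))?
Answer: -486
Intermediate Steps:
Function('Z')(v, D) = 27 (Function('Z')(v, D) = Add(20, 7) = 27)
X = -513 (X = Add(7, Mul(-130, 4)) = Add(7, -520) = -513)
Add(X, Function('Z')(-42, Pow(Add(2, 6), 2))) = Add(-513, 27) = -486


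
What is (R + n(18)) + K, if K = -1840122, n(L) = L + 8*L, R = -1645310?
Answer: -3485270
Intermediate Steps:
n(L) = 9*L
(R + n(18)) + K = (-1645310 + 9*18) - 1840122 = (-1645310 + 162) - 1840122 = -1645148 - 1840122 = -3485270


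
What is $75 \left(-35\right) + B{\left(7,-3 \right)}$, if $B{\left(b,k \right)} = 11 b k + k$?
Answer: $-2859$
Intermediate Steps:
$B{\left(b,k \right)} = k + 11 b k$ ($B{\left(b,k \right)} = 11 b k + k = k + 11 b k$)
$75 \left(-35\right) + B{\left(7,-3 \right)} = 75 \left(-35\right) - 3 \left(1 + 11 \cdot 7\right) = -2625 - 3 \left(1 + 77\right) = -2625 - 234 = -2859$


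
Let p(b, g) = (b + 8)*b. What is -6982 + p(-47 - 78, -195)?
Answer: 7643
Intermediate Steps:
p(b, g) = b*(8 + b) (p(b, g) = (8 + b)*b = b*(8 + b))
-6982 + p(-47 - 78, -195) = -6982 + (-47 - 78)*(8 + (-47 - 78)) = -6982 - 125*(8 - 125) = -6982 - 125*(-117) = -6982 + 14625 = 7643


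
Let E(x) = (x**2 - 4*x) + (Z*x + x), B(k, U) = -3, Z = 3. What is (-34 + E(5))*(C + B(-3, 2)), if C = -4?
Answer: 63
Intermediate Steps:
E(x) = x**2 (E(x) = (x**2 - 4*x) + (3*x + x) = (x**2 - 4*x) + 4*x = x**2)
(-34 + E(5))*(C + B(-3, 2)) = (-34 + 5**2)*(-4 - 3) = (-34 + 25)*(-7) = -9*(-7) = 63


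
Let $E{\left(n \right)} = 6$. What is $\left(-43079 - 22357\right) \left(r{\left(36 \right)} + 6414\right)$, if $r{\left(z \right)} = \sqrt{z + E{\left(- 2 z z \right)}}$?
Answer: $-419706504 - 65436 \sqrt{42} \approx -4.2013 \cdot 10^{8}$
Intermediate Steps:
$r{\left(z \right)} = \sqrt{6 + z}$ ($r{\left(z \right)} = \sqrt{z + 6} = \sqrt{6 + z}$)
$\left(-43079 - 22357\right) \left(r{\left(36 \right)} + 6414\right) = \left(-43079 - 22357\right) \left(\sqrt{6 + 36} + 6414\right) = - 65436 \left(\sqrt{42} + 6414\right) = - 65436 \left(6414 + \sqrt{42}\right) = -419706504 - 65436 \sqrt{42}$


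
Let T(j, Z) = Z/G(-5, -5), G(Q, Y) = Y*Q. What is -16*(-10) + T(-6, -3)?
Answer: 3997/25 ≈ 159.88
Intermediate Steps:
G(Q, Y) = Q*Y
T(j, Z) = Z/25 (T(j, Z) = Z/((-5*(-5))) = Z/25)
-16*(-10) + T(-6, -3) = -16*(-10) + (1/25)*(-3) = 160 - 3/25 = 3997/25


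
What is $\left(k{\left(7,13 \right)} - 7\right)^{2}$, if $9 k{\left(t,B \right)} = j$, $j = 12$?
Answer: $\frac{289}{9} \approx 32.111$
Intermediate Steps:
$k{\left(t,B \right)} = \frac{4}{3}$ ($k{\left(t,B \right)} = \frac{1}{9} \cdot 12 = \frac{4}{3}$)
$\left(k{\left(7,13 \right)} - 7\right)^{2} = \left(\frac{4}{3} - 7\right)^{2} = \left(- \frac{17}{3}\right)^{2} = \frac{289}{9}$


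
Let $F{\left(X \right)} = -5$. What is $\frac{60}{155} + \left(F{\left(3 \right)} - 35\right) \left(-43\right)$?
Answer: $\frac{53332}{31} \approx 1720.4$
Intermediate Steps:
$\frac{60}{155} + \left(F{\left(3 \right)} - 35\right) \left(-43\right) = \frac{60}{155} + \left(-5 - 35\right) \left(-43\right) = 60 \cdot \frac{1}{155} + \left(-5 - 35\right) \left(-43\right) = \frac{12}{31} - -1720 = \frac{12}{31} + 1720 = \frac{53332}{31}$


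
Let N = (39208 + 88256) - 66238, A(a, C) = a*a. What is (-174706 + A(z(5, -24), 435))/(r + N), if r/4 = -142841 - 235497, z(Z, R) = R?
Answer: 87065/726063 ≈ 0.11991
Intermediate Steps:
A(a, C) = a²
r = -1513352 (r = 4*(-142841 - 235497) = 4*(-378338) = -1513352)
N = 61226 (N = 127464 - 66238 = 61226)
(-174706 + A(z(5, -24), 435))/(r + N) = (-174706 + (-24)²)/(-1513352 + 61226) = (-174706 + 576)/(-1452126) = -174130*(-1/1452126) = 87065/726063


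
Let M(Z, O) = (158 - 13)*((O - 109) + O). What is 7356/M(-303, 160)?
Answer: 7356/30595 ≈ 0.24043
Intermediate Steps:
M(Z, O) = -15805 + 290*O (M(Z, O) = 145*((-109 + O) + O) = 145*(-109 + 2*O) = -15805 + 290*O)
7356/M(-303, 160) = 7356/(-15805 + 290*160) = 7356/(-15805 + 46400) = 7356/30595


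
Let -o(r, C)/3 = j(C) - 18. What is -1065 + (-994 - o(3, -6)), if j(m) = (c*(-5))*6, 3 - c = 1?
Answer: -2293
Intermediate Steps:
c = 2 (c = 3 - 1*1 = 3 - 1 = 2)
j(m) = -60 (j(m) = (2*(-5))*6 = -10*6 = -60)
o(r, C) = 234 (o(r, C) = -3*(-60 - 18) = -3*(-78) = 234)
-1065 + (-994 - o(3, -6)) = -1065 + (-994 - 1*234) = -1065 + (-994 - 234) = -1065 - 1228 = -2293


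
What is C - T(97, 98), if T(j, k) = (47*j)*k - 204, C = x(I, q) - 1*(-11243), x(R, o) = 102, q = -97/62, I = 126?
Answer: -435233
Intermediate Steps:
q = -97/62 (q = -97*1/62 = -97/62 ≈ -1.5645)
C = 11345 (C = 102 - 1*(-11243) = 102 + 11243 = 11345)
T(j, k) = -204 + 47*j*k (T(j, k) = 47*j*k - 204 = -204 + 47*j*k)
C - T(97, 98) = 11345 - (-204 + 47*97*98) = 11345 - (-204 + 446782) = 11345 - 1*446578 = 11345 - 446578 = -435233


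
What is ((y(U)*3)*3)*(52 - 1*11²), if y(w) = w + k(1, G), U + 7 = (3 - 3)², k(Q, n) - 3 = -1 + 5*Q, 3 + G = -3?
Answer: 0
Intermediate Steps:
G = -6 (G = -3 - 3 = -6)
k(Q, n) = 2 + 5*Q (k(Q, n) = 3 + (-1 + 5*Q) = 2 + 5*Q)
U = -7 (U = -7 + (3 - 3)² = -7 + 0² = -7 + 0 = -7)
y(w) = 7 + w (y(w) = w + (2 + 5*1) = w + (2 + 5) = w + 7 = 7 + w)
((y(U)*3)*3)*(52 - 1*11²) = (((7 - 7)*3)*3)*(52 - 1*11²) = ((0*3)*3)*(52 - 1*121) = (0*3)*(52 - 121) = 0*(-69) = 0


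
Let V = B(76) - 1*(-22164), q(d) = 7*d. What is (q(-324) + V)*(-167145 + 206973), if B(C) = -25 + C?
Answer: 794449116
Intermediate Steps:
V = 22215 (V = (-25 + 76) - 1*(-22164) = 51 + 22164 = 22215)
(q(-324) + V)*(-167145 + 206973) = (7*(-324) + 22215)*(-167145 + 206973) = (-2268 + 22215)*39828 = 19947*39828 = 794449116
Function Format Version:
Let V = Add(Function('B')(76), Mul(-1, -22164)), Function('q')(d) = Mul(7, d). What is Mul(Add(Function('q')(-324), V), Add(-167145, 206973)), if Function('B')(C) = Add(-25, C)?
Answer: 794449116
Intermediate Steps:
V = 22215 (V = Add(Add(-25, 76), Mul(-1, -22164)) = Add(51, 22164) = 22215)
Mul(Add(Function('q')(-324), V), Add(-167145, 206973)) = Mul(Add(Mul(7, -324), 22215), Add(-167145, 206973)) = Mul(Add(-2268, 22215), 39828) = Mul(19947, 39828) = 794449116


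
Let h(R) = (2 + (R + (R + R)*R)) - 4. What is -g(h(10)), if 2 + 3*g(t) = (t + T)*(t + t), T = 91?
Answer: -124382/3 ≈ -41461.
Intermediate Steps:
h(R) = -2 + R + 2*R**2 (h(R) = (2 + (R + (2*R)*R)) - 4 = (2 + (R + 2*R**2)) - 4 = (2 + R + 2*R**2) - 4 = -2 + R + 2*R**2)
g(t) = -2/3 + 2*t*(91 + t)/3 (g(t) = -2/3 + ((t + 91)*(t + t))/3 = -2/3 + ((91 + t)*(2*t))/3 = -2/3 + (2*t*(91 + t))/3 = -2/3 + 2*t*(91 + t)/3)
-g(h(10)) = -(-2/3 + 2*(-2 + 10 + 2*10**2)**2/3 + 182*(-2 + 10 + 2*10**2)/3) = -(-2/3 + 2*(-2 + 10 + 2*100)**2/3 + 182*(-2 + 10 + 2*100)/3) = -(-2/3 + 2*(-2 + 10 + 200)**2/3 + 182*(-2 + 10 + 200)/3) = -(-2/3 + (2/3)*208**2 + (182/3)*208) = -(-2/3 + (2/3)*43264 + 37856/3) = -(-2/3 + 86528/3 + 37856/3) = -1*124382/3 = -124382/3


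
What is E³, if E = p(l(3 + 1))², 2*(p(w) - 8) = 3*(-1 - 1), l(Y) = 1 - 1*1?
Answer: 15625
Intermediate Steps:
l(Y) = 0 (l(Y) = 1 - 1 = 0)
p(w) = 5 (p(w) = 8 + (3*(-1 - 1))/2 = 8 + (3*(-2))/2 = 8 + (½)*(-6) = 8 - 3 = 5)
E = 25 (E = 5² = 25)
E³ = 25³ = 15625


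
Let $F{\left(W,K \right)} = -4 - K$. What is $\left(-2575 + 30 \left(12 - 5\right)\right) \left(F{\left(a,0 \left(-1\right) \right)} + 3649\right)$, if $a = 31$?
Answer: $-8620425$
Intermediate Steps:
$\left(-2575 + 30 \left(12 - 5\right)\right) \left(F{\left(a,0 \left(-1\right) \right)} + 3649\right) = \left(-2575 + 30 \left(12 - 5\right)\right) \left(\left(-4 - 0 \left(-1\right)\right) + 3649\right) = \left(-2575 + 30 \cdot 7\right) \left(\left(-4 - 0\right) + 3649\right) = \left(-2575 + 210\right) \left(\left(-4 + 0\right) + 3649\right) = - 2365 \left(-4 + 3649\right) = \left(-2365\right) 3645 = -8620425$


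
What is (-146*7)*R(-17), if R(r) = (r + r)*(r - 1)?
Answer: -625464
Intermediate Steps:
R(r) = 2*r*(-1 + r) (R(r) = (2*r)*(-1 + r) = 2*r*(-1 + r))
(-146*7)*R(-17) = (-146*7)*(2*(-17)*(-1 - 17)) = -2044*(-17)*(-18) = -1022*612 = -625464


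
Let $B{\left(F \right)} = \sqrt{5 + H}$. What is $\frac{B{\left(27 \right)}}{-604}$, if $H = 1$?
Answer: $- \frac{\sqrt{6}}{604} \approx -0.0040554$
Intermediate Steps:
$B{\left(F \right)} = \sqrt{6}$ ($B{\left(F \right)} = \sqrt{5 + 1} = \sqrt{6}$)
$\frac{B{\left(27 \right)}}{-604} = \frac{\sqrt{6}}{-604} = \sqrt{6} \left(- \frac{1}{604}\right) = - \frac{\sqrt{6}}{604}$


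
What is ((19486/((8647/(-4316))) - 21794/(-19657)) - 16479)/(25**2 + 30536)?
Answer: -1484666358185/1765520758573 ≈ -0.84092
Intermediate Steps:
((19486/((8647/(-4316))) - 21794/(-19657)) - 16479)/(25**2 + 30536) = ((19486/((8647*(-1/4316))) - 21794*(-1/19657)) - 16479)/(625 + 30536) = ((19486/(-8647/4316) + 21794/19657) - 16479)/31161 = ((19486*(-4316/8647) + 21794/19657) - 16479)*(1/31161) = ((-84101576/8647 + 21794/19657) - 16479)*(1/31161) = (-1652996226714/169974079 - 16479)*(1/31161) = -4453999074555/169974079*1/31161 = -1484666358185/1765520758573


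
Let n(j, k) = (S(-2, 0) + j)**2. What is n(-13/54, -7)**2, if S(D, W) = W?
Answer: 28561/8503056 ≈ 0.0033589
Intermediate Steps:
n(j, k) = j**2 (n(j, k) = (0 + j)**2 = j**2)
n(-13/54, -7)**2 = ((-13/54)**2)**2 = (169/2916)**2 = 28561/8503056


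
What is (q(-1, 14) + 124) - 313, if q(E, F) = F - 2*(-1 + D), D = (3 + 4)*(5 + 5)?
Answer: -313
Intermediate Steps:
D = 70 (D = 7*10 = 70)
q(E, F) = -138 + F (q(E, F) = F - 2*(-1 + 70) = F - 2*69 = F - 138 = -138 + F)
(q(-1, 14) + 124) - 313 = ((-138 + 14) + 124) - 313 = (-124 + 124) - 313 = 0 - 313 = -313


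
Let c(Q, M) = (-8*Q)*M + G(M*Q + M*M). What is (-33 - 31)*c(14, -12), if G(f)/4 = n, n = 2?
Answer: -86528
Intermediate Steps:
G(f) = 8 (G(f) = 4*2 = 8)
c(Q, M) = 8 - 8*M*Q (c(Q, M) = (-8*Q)*M + 8 = -8*M*Q + 8 = 8 - 8*M*Q)
(-33 - 31)*c(14, -12) = (-33 - 31)*(8 - 8*(-12)*14) = -64*(8 + 1344) = -64*1352 = -86528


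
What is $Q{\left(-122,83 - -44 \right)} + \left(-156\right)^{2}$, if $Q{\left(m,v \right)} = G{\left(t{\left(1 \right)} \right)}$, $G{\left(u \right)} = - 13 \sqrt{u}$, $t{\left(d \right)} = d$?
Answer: $24323$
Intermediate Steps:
$Q{\left(m,v \right)} = -13$ ($Q{\left(m,v \right)} = - 13 \sqrt{1} = \left(-13\right) 1 = -13$)
$Q{\left(-122,83 - -44 \right)} + \left(-156\right)^{2} = -13 + \left(-156\right)^{2} = -13 + 24336 = 24323$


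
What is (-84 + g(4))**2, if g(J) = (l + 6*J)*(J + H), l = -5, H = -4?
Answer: 7056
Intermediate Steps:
g(J) = (-5 + 6*J)*(-4 + J) (g(J) = (-5 + 6*J)*(J - 4) = (-5 + 6*J)*(-4 + J))
(-84 + g(4))**2 = (-84 + (20 - 29*4 + 6*4**2))**2 = (-84 + (20 - 116 + 6*16))**2 = (-84 + (20 - 116 + 96))**2 = (-84 + 0)**2 = (-84)**2 = 7056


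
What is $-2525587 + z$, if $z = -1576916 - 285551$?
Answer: $-4388054$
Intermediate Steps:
$z = -1862467$
$-2525587 + z = -2525587 - 1862467 = -4388054$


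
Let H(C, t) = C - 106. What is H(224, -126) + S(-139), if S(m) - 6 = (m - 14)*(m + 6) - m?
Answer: 20612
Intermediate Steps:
H(C, t) = -106 + C
S(m) = 6 - m + (-14 + m)*(6 + m) (S(m) = 6 + ((m - 14)*(m + 6) - m) = 6 + ((-14 + m)*(6 + m) - m) = 6 + (-m + (-14 + m)*(6 + m)) = 6 - m + (-14 + m)*(6 + m))
H(224, -126) + S(-139) = (-106 + 224) + (-78 + (-139)² - 9*(-139)) = 118 + (-78 + 19321 + 1251) = 118 + 20494 = 20612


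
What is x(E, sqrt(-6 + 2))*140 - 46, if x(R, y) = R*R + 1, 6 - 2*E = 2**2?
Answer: 234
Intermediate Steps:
E = 1 (E = 3 - 1/2*2**2 = 3 - 1/2*4 = 3 - 2 = 1)
x(R, y) = 1 + R**2 (x(R, y) = R**2 + 1 = 1 + R**2)
x(E, sqrt(-6 + 2))*140 - 46 = (1 + 1**2)*140 - 46 = (1 + 1)*140 - 46 = 2*140 - 46 = 280 - 46 = 234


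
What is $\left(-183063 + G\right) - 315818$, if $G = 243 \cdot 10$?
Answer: $-496451$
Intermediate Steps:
$G = 2430$
$\left(-183063 + G\right) - 315818 = \left(-183063 + 2430\right) - 315818 = -180633 - 315818 = -496451$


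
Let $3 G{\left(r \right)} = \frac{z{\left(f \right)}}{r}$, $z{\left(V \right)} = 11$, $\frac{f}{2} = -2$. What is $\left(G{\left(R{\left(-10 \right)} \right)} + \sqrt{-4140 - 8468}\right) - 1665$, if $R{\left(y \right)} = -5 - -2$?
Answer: $- \frac{14996}{9} + 8 i \sqrt{197} \approx -1666.2 + 112.29 i$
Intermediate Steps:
$f = -4$ ($f = 2 \left(-2\right) = -4$)
$R{\left(y \right)} = -3$ ($R{\left(y \right)} = -5 + 2 = -3$)
$G{\left(r \right)} = \frac{11}{3 r}$ ($G{\left(r \right)} = \frac{11 \frac{1}{r}}{3} = \frac{11}{3 r}$)
$\left(G{\left(R{\left(-10 \right)} \right)} + \sqrt{-4140 - 8468}\right) - 1665 = \left(\frac{11}{3 \left(-3\right)} + \sqrt{-4140 - 8468}\right) - 1665 = \left(\frac{11}{3} \left(- \frac{1}{3}\right) + \sqrt{-12608}\right) - 1665 = \left(- \frac{11}{9} + 8 i \sqrt{197}\right) - 1665 = - \frac{14996}{9} + 8 i \sqrt{197}$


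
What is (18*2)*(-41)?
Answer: -1476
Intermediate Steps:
(18*2)*(-41) = 36*(-41) = -1476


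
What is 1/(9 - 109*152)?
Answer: -1/16559 ≈ -6.0390e-5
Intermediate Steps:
1/(9 - 109*152) = 1/(9 - 16568) = 1/(-16559) = -1/16559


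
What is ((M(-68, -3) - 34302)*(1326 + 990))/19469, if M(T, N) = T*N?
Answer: -78970968/19469 ≈ -4056.2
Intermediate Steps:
M(T, N) = N*T
((M(-68, -3) - 34302)*(1326 + 990))/19469 = ((-3*(-68) - 34302)*(1326 + 990))/19469 = ((204 - 34302)*2316)*(1/19469) = -34098*2316*(1/19469) = -78970968*1/19469 = -78970968/19469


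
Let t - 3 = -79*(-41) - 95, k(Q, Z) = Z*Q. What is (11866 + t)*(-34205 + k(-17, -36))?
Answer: -504331709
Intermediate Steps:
k(Q, Z) = Q*Z
t = 3147 (t = 3 + (-79*(-41) - 95) = 3 + (3239 - 95) = 3 + 3144 = 3147)
(11866 + t)*(-34205 + k(-17, -36)) = (11866 + 3147)*(-34205 - 17*(-36)) = 15013*(-34205 + 612) = 15013*(-33593) = -504331709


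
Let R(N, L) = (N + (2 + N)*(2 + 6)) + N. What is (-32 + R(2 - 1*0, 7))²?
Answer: 16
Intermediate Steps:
R(N, L) = 16 + 10*N (R(N, L) = (N + (2 + N)*8) + N = (N + (16 + 8*N)) + N = (16 + 9*N) + N = 16 + 10*N)
(-32 + R(2 - 1*0, 7))² = (-32 + (16 + 10*(2 - 1*0)))² = (-32 + (16 + 10*(2 + 0)))² = (-32 + (16 + 10*2))² = (-32 + (16 + 20))² = (-32 + 36)² = 4² = 16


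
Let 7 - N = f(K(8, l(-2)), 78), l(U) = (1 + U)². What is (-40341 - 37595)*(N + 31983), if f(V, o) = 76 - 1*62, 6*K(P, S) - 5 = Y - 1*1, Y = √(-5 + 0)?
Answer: -2492081536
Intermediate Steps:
Y = I*√5 (Y = √(-5) = I*√5 ≈ 2.2361*I)
K(P, S) = ⅔ + I*√5/6 (K(P, S) = ⅚ + (I*√5 - 1*1)/6 = ⅚ + (I*√5 - 1)/6 = ⅚ + (-1 + I*√5)/6 = ⅚ + (-⅙ + I*√5/6) = ⅔ + I*√5/6)
f(V, o) = 14 (f(V, o) = 76 - 62 = 14)
N = -7 (N = 7 - 1*14 = 7 - 14 = -7)
(-40341 - 37595)*(N + 31983) = (-40341 - 37595)*(-7 + 31983) = -77936*31976 = -2492081536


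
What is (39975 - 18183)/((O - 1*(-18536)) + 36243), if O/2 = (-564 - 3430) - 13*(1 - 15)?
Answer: 21792/47155 ≈ 0.46214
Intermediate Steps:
O = -7624 (O = 2*((-564 - 3430) - 13*(1 - 15)) = 2*(-3994 - 13*(-14)) = 2*(-3994 + 182) = 2*(-3812) = -7624)
(39975 - 18183)/((O - 1*(-18536)) + 36243) = (39975 - 18183)/((-7624 - 1*(-18536)) + 36243) = 21792/((-7624 + 18536) + 36243) = 21792/(10912 + 36243) = 21792/47155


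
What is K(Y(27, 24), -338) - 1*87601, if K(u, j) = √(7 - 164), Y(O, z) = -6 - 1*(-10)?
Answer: -87601 + I*√157 ≈ -87601.0 + 12.53*I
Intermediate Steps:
Y(O, z) = 4 (Y(O, z) = -6 + 10 = 4)
K(u, j) = I*√157 (K(u, j) = √(-157) = I*√157)
K(Y(27, 24), -338) - 1*87601 = I*√157 - 1*87601 = I*√157 - 87601 = -87601 + I*√157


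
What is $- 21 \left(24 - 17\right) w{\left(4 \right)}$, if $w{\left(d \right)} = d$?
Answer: $-588$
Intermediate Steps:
$- 21 \left(24 - 17\right) w{\left(4 \right)} = - 21 \left(24 - 17\right) 4 = \left(-21\right) 7 \cdot 4 = \left(-147\right) 4 = -588$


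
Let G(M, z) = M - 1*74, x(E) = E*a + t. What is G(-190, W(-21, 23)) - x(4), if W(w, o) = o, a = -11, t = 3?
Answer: -223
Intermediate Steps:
x(E) = 3 - 11*E (x(E) = E*(-11) + 3 = -11*E + 3 = 3 - 11*E)
G(M, z) = -74 + M (G(M, z) = M - 74 = -74 + M)
G(-190, W(-21, 23)) - x(4) = (-74 - 190) - (3 - 11*4) = -264 - (3 - 44) = -264 - 1*(-41) = -264 + 41 = -223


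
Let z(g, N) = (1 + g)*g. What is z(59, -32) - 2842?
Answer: 698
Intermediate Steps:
z(g, N) = g*(1 + g)
z(59, -32) - 2842 = 59*(1 + 59) - 2842 = 59*60 - 2842 = 3540 - 2842 = 698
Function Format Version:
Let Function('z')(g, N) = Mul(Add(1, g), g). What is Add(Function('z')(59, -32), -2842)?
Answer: 698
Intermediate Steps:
Function('z')(g, N) = Mul(g, Add(1, g))
Add(Function('z')(59, -32), -2842) = Add(Mul(59, Add(1, 59)), -2842) = Add(Mul(59, 60), -2842) = Add(3540, -2842) = 698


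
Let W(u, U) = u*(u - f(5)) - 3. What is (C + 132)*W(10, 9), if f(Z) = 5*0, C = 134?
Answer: 25802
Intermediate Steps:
f(Z) = 0
W(u, U) = -3 + u² (W(u, U) = u*(u - 1*0) - 3 = u*(u + 0) - 3 = u*u - 3 = u² - 3 = -3 + u²)
(C + 132)*W(10, 9) = (134 + 132)*(-3 + 10²) = 266*(-3 + 100) = 266*97 = 25802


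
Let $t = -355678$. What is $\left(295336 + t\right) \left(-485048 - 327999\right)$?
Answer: $49060882074$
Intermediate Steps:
$\left(295336 + t\right) \left(-485048 - 327999\right) = \left(295336 - 355678\right) \left(-485048 - 327999\right) = \left(-60342\right) \left(-813047\right) = 49060882074$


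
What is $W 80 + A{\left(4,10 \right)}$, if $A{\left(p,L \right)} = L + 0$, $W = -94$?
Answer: $-7510$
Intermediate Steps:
$A{\left(p,L \right)} = L$
$W 80 + A{\left(4,10 \right)} = \left(-94\right) 80 + 10 = -7520 + 10 = -7510$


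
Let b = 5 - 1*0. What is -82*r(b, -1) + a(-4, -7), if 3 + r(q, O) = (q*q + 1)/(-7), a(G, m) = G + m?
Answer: 3777/7 ≈ 539.57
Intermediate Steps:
b = 5 (b = 5 + 0 = 5)
r(q, O) = -22/7 - q²/7 (r(q, O) = -3 + (q*q + 1)/(-7) = -3 + (q² + 1)*(-⅐) = -3 + (1 + q²)*(-⅐) = -3 + (-⅐ - q²/7) = -22/7 - q²/7)
-82*r(b, -1) + a(-4, -7) = -82*(-22/7 - ⅐*5²) + (-4 - 7) = -82*(-22/7 - ⅐*25) - 11 = -82*(-22/7 - 25/7) - 11 = -82*(-47/7) - 11 = 3854/7 - 11 = 3777/7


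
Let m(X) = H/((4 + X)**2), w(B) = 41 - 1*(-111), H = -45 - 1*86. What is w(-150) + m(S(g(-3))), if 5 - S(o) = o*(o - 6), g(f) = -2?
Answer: 7317/49 ≈ 149.33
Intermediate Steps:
H = -131 (H = -45 - 86 = -131)
w(B) = 152 (w(B) = 41 + 111 = 152)
S(o) = 5 - o*(-6 + o) (S(o) = 5 - o*(o - 6) = 5 - o*(-6 + o))
m(X) = -131/(4 + X)**2
w(-150) + m(S(g(-3))) = 152 - 131/(4 + (5 - 1*(-2)**2 + 6*(-2)))**2 = 152 - 131/(4 + (5 - 1*4 - 12))**2 = 152 - 131/(4 + (5 - 4 - 12))**2 = 152 - 131/(4 - 11)**2 = 152 - 131/(-7)**2 = 152 - 131*1/49 = 152 - 131/49 = 7317/49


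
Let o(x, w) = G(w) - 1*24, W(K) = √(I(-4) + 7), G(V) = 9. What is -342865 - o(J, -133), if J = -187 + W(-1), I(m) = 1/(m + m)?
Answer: -342850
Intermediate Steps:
I(m) = 1/(2*m)
W(K) = √110/4 (W(K) = √((½)/(-4) + 7) = √((½)*(-¼) + 7) = √(-⅛ + 7) = √(55/8) = √110/4)
J = -187 + √110/4 ≈ -184.38
o(x, w) = -15 (o(x, w) = 9 - 1*24 = 9 - 24 = -15)
-342865 - o(J, -133) = -342865 - 1*(-15) = -342865 + 15 = -342850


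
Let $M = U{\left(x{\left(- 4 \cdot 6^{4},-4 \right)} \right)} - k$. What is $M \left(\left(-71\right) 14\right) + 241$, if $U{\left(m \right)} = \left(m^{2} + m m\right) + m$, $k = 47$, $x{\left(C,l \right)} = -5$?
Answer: $2229$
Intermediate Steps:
$U{\left(m \right)} = m + 2 m^{2}$ ($U{\left(m \right)} = \left(m^{2} + m^{2}\right) + m = 2 m^{2} + m = m + 2 m^{2}$)
$M = -2$ ($M = - 5 \left(1 + 2 \left(-5\right)\right) - 47 = - 5 \left(1 - 10\right) - 47 = \left(-5\right) \left(-9\right) - 47 = 45 - 47 = -2$)
$M \left(\left(-71\right) 14\right) + 241 = - 2 \left(\left(-71\right) 14\right) + 241 = \left(-2\right) \left(-994\right) + 241 = 1988 + 241 = 2229$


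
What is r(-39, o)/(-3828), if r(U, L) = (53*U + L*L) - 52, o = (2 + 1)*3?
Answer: 1019/1914 ≈ 0.53239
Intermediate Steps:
o = 9 (o = 3*3 = 9)
r(U, L) = -52 + L² + 53*U (r(U, L) = (53*U + L²) - 52 = (L² + 53*U) - 52 = -52 + L² + 53*U)
r(-39, o)/(-3828) = (-52 + 9² + 53*(-39))/(-3828) = (-52 + 81 - 2067)*(-1/3828) = -2038*(-1/3828) = 1019/1914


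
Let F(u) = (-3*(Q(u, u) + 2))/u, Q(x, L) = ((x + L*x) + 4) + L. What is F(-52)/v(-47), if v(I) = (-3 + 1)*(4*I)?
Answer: 3909/9776 ≈ 0.39986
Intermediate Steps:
v(I) = -8*I
Q(x, L) = 4 + L + x + L*x (Q(x, L) = (4 + x + L*x) + L = 4 + L + x + L*x)
F(u) = (-18 - 6*u - 3*u²)/u (F(u) = (-3*((4 + u + u + u*u) + 2))/u = (-3*((4 + u + u + u²) + 2))/u = (-3*((4 + u² + 2*u) + 2))/u = (-3*(6 + u² + 2*u))/u = (-18 - 6*u - 3*u²)/u)
F(-52)/v(-47) = (-6 - 18/(-52) - 3*(-52))/((-8*(-47))) = (-6 - 18*(-1/52) + 156)/376 = (-6 + 9/26 + 156)*(1/376) = (3909/26)*(1/376) = 3909/9776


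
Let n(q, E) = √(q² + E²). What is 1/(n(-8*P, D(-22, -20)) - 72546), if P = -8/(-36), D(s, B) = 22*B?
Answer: -2938113/213140504770 - 18*√245029/106570252385 ≈ -1.3868e-5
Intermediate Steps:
P = 2/9 (P = -8*(-1/36) = 2/9 ≈ 0.22222)
n(q, E) = √(E² + q²)
1/(n(-8*P, D(-22, -20)) - 72546) = 1/(√((22*(-20))² + (-8*2/9)²) - 72546) = 1/(√((-440)² + (-16/9)²) - 72546) = 1/(√(193600 + 256/81) - 72546) = 1/(√(15681856/81) - 72546) = 1/(8*√245029/9 - 72546) = 1/(-72546 + 8*√245029/9)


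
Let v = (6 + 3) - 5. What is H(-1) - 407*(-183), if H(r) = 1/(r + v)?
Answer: 223444/3 ≈ 74481.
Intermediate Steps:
v = 4 (v = 9 - 5 = 4)
H(r) = 1/(4 + r) (H(r) = 1/(r + 4) = 1/(4 + r))
H(-1) - 407*(-183) = 1/(4 - 1) - 407*(-183) = 1/3 + 74481 = ⅓ + 74481 = 223444/3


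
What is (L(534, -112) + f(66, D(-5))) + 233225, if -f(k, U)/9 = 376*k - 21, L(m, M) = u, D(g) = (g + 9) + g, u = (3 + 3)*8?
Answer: 10118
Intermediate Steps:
u = 48 (u = 6*8 = 48)
D(g) = 9 + 2*g (D(g) = (9 + g) + g = 9 + 2*g)
L(m, M) = 48
f(k, U) = 189 - 3384*k (f(k, U) = -9*(376*k - 21) = -9*(-21 + 376*k) = 189 - 3384*k)
(L(534, -112) + f(66, D(-5))) + 233225 = (48 + (189 - 3384*66)) + 233225 = (48 + (189 - 223344)) + 233225 = (48 - 223155) + 233225 = -223107 + 233225 = 10118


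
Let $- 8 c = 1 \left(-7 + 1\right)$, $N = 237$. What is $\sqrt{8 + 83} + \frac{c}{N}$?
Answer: $\frac{1}{316} + \sqrt{91} \approx 9.5426$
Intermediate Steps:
$c = \frac{3}{4}$ ($c = - \frac{1 \left(-7 + 1\right)}{8} = - \frac{1 \left(-6\right)}{8} = \left(- \frac{1}{8}\right) \left(-6\right) = \frac{3}{4} \approx 0.75$)
$\sqrt{8 + 83} + \frac{c}{N} = \sqrt{8 + 83} + \frac{3}{4 \cdot 237} = \sqrt{91} + \frac{3}{4} \cdot \frac{1}{237} = \sqrt{91} + \frac{1}{316} = \frac{1}{316} + \sqrt{91}$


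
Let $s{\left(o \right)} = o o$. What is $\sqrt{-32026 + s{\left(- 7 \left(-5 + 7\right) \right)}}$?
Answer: $i \sqrt{31830} \approx 178.41 i$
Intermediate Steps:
$s{\left(o \right)} = o^{2}$
$\sqrt{-32026 + s{\left(- 7 \left(-5 + 7\right) \right)}} = \sqrt{-32026 + \left(- 7 \left(-5 + 7\right)\right)^{2}} = \sqrt{-32026 + \left(\left(-7\right) 2\right)^{2}} = \sqrt{-32026 + \left(-14\right)^{2}} = \sqrt{-32026 + 196} = \sqrt{-31830} = i \sqrt{31830}$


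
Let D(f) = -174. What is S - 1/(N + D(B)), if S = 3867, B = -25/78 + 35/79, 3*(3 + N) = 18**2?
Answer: 266824/69 ≈ 3867.0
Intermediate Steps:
N = 105 (N = -3 + (1/3)*18**2 = -3 + (1/3)*324 = -3 + 108 = 105)
B = 755/6162 (B = -25*1/78 + 35*(1/79) = -25/78 + 35/79 = 755/6162 ≈ 0.12253)
S - 1/(N + D(B)) = 3867 - 1/(105 - 174) = 3867 - 1/(-69) = 3867 - 1*(-1/69) = 3867 + 1/69 = 266824/69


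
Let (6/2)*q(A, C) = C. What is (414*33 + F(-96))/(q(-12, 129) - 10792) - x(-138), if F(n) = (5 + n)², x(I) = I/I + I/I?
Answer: -43441/10749 ≈ -4.0414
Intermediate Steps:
x(I) = 2 (x(I) = 1 + 1 = 2)
q(A, C) = C/3
(414*33 + F(-96))/(q(-12, 129) - 10792) - x(-138) = (414*33 + (5 - 96)²)/((⅓)*129 - 10792) - 1*2 = (13662 + (-91)²)/(43 - 10792) - 2 = (13662 + 8281)/(-10749) - 2 = 21943*(-1/10749) - 2 = -21943/10749 - 2 = -43441/10749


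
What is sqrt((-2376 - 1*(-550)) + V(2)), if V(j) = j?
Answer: 4*I*sqrt(114) ≈ 42.708*I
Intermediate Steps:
sqrt((-2376 - 1*(-550)) + V(2)) = sqrt((-2376 - 1*(-550)) + 2) = sqrt((-2376 + 550) + 2) = sqrt(-1826 + 2) = sqrt(-1824) = 4*I*sqrt(114)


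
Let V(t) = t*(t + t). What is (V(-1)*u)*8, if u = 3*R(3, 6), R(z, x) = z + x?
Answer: 432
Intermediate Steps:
R(z, x) = x + z
u = 27 (u = 3*(6 + 3) = 3*9 = 27)
V(t) = 2*t² (V(t) = t*(2*t) = 2*t²)
(V(-1)*u)*8 = ((2*(-1)²)*27)*8 = ((2*1)*27)*8 = (2*27)*8 = 54*8 = 432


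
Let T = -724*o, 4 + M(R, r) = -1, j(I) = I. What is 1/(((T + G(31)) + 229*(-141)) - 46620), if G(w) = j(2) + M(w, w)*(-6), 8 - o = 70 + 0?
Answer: -1/33989 ≈ -2.9421e-5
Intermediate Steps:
M(R, r) = -5 (M(R, r) = -4 - 1 = -5)
o = -62 (o = 8 - (70 + 0) = 8 - 1*70 = 8 - 70 = -62)
T = 44888 (T = -724*(-62) = 44888)
G(w) = 32 (G(w) = 2 - 5*(-6) = 2 + 30 = 32)
1/(((T + G(31)) + 229*(-141)) - 46620) = 1/(((44888 + 32) + 229*(-141)) - 46620) = 1/((44920 - 32289) - 46620) = 1/(12631 - 46620) = 1/(-33989) = -1/33989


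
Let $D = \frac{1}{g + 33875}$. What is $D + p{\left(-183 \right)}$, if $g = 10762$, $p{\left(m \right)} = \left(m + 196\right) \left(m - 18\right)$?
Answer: $- \frac{116636480}{44637} \approx -2613.0$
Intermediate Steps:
$p{\left(m \right)} = \left(-18 + m\right) \left(196 + m\right)$ ($p{\left(m \right)} = \left(196 + m\right) \left(-18 + m\right) = \left(-18 + m\right) \left(196 + m\right)$)
$D = \frac{1}{44637}$ ($D = \frac{1}{10762 + 33875} = \frac{1}{44637} \approx 2.2403 \cdot 10^{-5}$)
$D + p{\left(-183 \right)} = \frac{1}{44637} + \left(-3528 + \left(-183\right)^{2} + 178 \left(-183\right)\right) = \frac{1}{44637} - 2613 = - \frac{116636480}{44637}$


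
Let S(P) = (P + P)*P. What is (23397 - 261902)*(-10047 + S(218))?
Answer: -20273163505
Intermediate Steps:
S(P) = 2*P² (S(P) = (2*P)*P = 2*P²)
(23397 - 261902)*(-10047 + S(218)) = (23397 - 261902)*(-10047 + 2*218²) = -238505*(-10047 + 2*47524) = -238505*(-10047 + 95048) = -238505*85001 = -20273163505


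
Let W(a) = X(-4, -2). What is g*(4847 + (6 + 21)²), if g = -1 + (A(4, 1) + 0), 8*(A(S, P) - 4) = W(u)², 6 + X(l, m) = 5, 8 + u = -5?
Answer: 17425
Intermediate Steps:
u = -13 (u = -8 - 5 = -13)
X(l, m) = -1 (X(l, m) = -6 + 5 = -1)
W(a) = -1
A(S, P) = 33/8 (A(S, P) = 4 + (⅛)*(-1)² = 4 + (⅛)*1 = 4 + ⅛ = 33/8)
g = 25/8 (g = -1 + (33/8 + 0) = -1 + 33/8 = 25/8 ≈ 3.1250)
g*(4847 + (6 + 21)²) = 25*(4847 + (6 + 21)²)/8 = 25*(4847 + 27²)/8 = 25*(4847 + 729)/8 = (25/8)*5576 = 17425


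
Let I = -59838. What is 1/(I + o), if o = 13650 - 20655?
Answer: -1/66843 ≈ -1.4960e-5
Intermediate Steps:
o = -7005
1/(I + o) = 1/(-59838 - 7005) = 1/(-66843) = -1/66843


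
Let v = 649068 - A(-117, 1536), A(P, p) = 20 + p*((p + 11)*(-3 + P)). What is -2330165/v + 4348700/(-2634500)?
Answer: -12489628727781/7529192558360 ≈ -1.6588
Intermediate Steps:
A(P, p) = 20 + p*(-3 + P)*(11 + p) (A(P, p) = 20 + p*((11 + p)*(-3 + P)) = 20 + p*((-3 + P)*(11 + p)) = 20 + p*(-3 + P)*(11 + p))
v = 285792088 (v = 649068 - (20 - 33*1536 - 3*1536² - 117*1536² + 11*(-117)*1536) = 649068 - (20 - 50688 - 3*2359296 - 117*2359296 - 1976832) = 649068 - (20 - 50688 - 7077888 - 276037632 - 1976832) = 649068 - 1*(-285143020) = 649068 + 285143020 = 285792088)
-2330165/v + 4348700/(-2634500) = -2330165/285792088 + 4348700/(-2634500) = -2330165*1/285792088 + 4348700*(-1/2634500) = -2330165/285792088 - 43487/26345 = -12489628727781/7529192558360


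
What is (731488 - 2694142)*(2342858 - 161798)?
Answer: -4280666133240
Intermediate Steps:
(731488 - 2694142)*(2342858 - 161798) = -1962654*2181060 = -4280666133240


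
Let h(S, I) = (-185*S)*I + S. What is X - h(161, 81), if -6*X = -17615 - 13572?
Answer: 14505731/6 ≈ 2.4176e+6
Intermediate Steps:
X = 31187/6 (X = -(-17615 - 13572)/6 = -⅙*(-31187) = 31187/6 ≈ 5197.8)
h(S, I) = S - 185*I*S (h(S, I) = -185*I*S + S = S - 185*I*S)
X - h(161, 81) = 31187/6 - 161*(1 - 185*81) = 31187/6 - 161*(1 - 14985) = 31187/6 - 161*(-14984) = 31187/6 - 1*(-2412424) = 31187/6 + 2412424 = 14505731/6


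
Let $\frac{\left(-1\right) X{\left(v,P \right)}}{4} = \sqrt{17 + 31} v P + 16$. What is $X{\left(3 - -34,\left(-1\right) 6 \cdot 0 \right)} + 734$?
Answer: $670$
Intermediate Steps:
$X{\left(v,P \right)} = -64 - 16 P v \sqrt{3}$ ($X{\left(v,P \right)} = - 4 \left(\sqrt{17 + 31} v P + 16\right) = - 4 \left(\sqrt{48} v P + 16\right) = - 4 \left(4 \sqrt{3} v P + 16\right) = - 4 \left(4 v \sqrt{3} P + 16\right) = - 4 \left(4 P v \sqrt{3} + 16\right) = - 4 \left(16 + 4 P v \sqrt{3}\right) = -64 - 16 P v \sqrt{3}$)
$X{\left(3 - -34,\left(-1\right) 6 \cdot 0 \right)} + 734 = \left(-64 - 16 \left(-1\right) 6 \cdot 0 \left(3 - -34\right) \sqrt{3}\right) + 734 = \left(-64 - 16 \left(\left(-6\right) 0\right) \left(3 + 34\right) \sqrt{3}\right) + 734 = \left(-64 - 0 \cdot 37 \sqrt{3}\right) + 734 = \left(-64 + 0\right) + 734 = -64 + 734 = 670$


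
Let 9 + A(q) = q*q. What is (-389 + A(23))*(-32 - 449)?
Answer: -63011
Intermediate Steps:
A(q) = -9 + q² (A(q) = -9 + q*q = -9 + q²)
(-389 + A(23))*(-32 - 449) = (-389 + (-9 + 23²))*(-32 - 449) = (-389 + (-9 + 529))*(-481) = (-389 + 520)*(-481) = 131*(-481) = -63011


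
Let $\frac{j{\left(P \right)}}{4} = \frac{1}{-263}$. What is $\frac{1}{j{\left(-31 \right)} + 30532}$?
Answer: $\frac{263}{8029912} \approx 3.2753 \cdot 10^{-5}$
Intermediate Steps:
$j{\left(P \right)} = - \frac{4}{263}$ ($j{\left(P \right)} = \frac{4}{-263} = 4 \left(- \frac{1}{263}\right) = - \frac{4}{263}$)
$\frac{1}{j{\left(-31 \right)} + 30532} = \frac{1}{- \frac{4}{263} + 30532} = \frac{1}{\frac{8029912}{263}} = \frac{263}{8029912}$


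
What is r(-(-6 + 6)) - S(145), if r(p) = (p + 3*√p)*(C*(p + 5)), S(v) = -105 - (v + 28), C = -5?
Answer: 278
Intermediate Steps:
S(v) = -133 - v (S(v) = -105 - (28 + v) = -105 + (-28 - v) = -133 - v)
r(p) = (-25 - 5*p)*(p + 3*√p) (r(p) = (p + 3*√p)*(-5*(p + 5)) = (p + 3*√p)*(-5*(5 + p)) = (p + 3*√p)*(-25 - 5*p) = (-25 - 5*p)*(p + 3*√p))
r(-(-6 + 6)) - S(145) = (-75*I*√(-6 + 6) - (-25)*(-6 + 6) - 15*(-I*(-6 + 6)^(3/2)) - 5*(-6 + 6)²) - (-133 - 1*145) = (-75*√(-1*0) - (-25)*0 - 15*(-1*0)^(3/2) - 5*(-1*0)²) - (-133 - 145) = (-75*√0 - 25*0 - 15*0^(3/2) - 5*0²) - 1*(-278) = (-75*0 + 0 - 15*0 - 5*0) + 278 = (0 + 0 + 0 + 0) + 278 = 0 + 278 = 278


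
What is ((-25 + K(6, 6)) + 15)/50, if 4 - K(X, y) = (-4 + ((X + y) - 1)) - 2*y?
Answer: -1/50 ≈ -0.020000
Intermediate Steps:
K(X, y) = 9 + y - X (K(X, y) = 4 - ((-4 + ((X + y) - 1)) - 2*y) = 4 - ((-4 + (-1 + X + y)) - 2*y) = 4 - ((-5 + X + y) - 2*y) = 4 - (-5 + X - y) = 4 + (5 + y - X) = 9 + y - X)
((-25 + K(6, 6)) + 15)/50 = ((-25 + (9 + 6 - 1*6)) + 15)/50 = ((-25 + (9 + 6 - 6)) + 15)/50 = ((-25 + 9) + 15)/50 = (-16 + 15)/50 = (1/50)*(-1) = -1/50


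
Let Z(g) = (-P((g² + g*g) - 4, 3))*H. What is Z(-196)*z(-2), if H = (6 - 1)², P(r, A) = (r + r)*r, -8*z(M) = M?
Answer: -73781769800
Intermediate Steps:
z(M) = -M/8
P(r, A) = 2*r² (P(r, A) = (2*r)*r = 2*r²)
H = 25 (H = 5² = 25)
Z(g) = -50*(-4 + 2*g²)² (Z(g) = -2*((g² + g*g) - 4)²*25 = -2*((g² + g²) - 4)²*25 = -2*(2*g² - 4)²*25 = -2*(-4 + 2*g²)²*25 = -50*(-4 + 2*g²)²)
Z(-196)*z(-2) = (-200*(-2 + (-196)²)²)*(-⅛*(-2)) = -200*(-2 + 38416)²*(¼) = -200*38414²*(¼) = -200*1475635396*(¼) = -295127079200*¼ = -73781769800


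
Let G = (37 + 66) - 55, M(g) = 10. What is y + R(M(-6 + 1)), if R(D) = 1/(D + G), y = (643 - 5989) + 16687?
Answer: 657779/58 ≈ 11341.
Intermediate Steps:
G = 48 (G = 103 - 55 = 48)
y = 11341 (y = -5346 + 16687 = 11341)
R(D) = 1/(48 + D) (R(D) = 1/(D + 48) = 1/(48 + D))
y + R(M(-6 + 1)) = 11341 + 1/(48 + 10) = 11341 + 1/58 = 657779/58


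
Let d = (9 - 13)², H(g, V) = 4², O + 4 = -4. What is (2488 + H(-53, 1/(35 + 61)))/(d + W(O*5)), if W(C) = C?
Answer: -313/3 ≈ -104.33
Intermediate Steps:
O = -8 (O = -4 - 4 = -8)
H(g, V) = 16
d = 16 (d = (-4)² = 16)
(2488 + H(-53, 1/(35 + 61)))/(d + W(O*5)) = (2488 + 16)/(16 - 8*5) = 2504/(16 - 40) = 2504/(-24) = 2504*(-1/24) = -313/3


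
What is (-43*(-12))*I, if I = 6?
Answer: 3096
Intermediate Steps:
(-43*(-12))*I = -43*(-12)*6 = 516*6 = 3096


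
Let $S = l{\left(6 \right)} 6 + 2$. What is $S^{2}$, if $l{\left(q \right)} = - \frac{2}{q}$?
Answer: $0$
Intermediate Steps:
$S = 0$ ($S = - \frac{2}{6} \cdot 6 + 2 = \left(-2\right) \frac{1}{6} \cdot 6 + 2 = \left(- \frac{1}{3}\right) 6 + 2 = -2 + 2 = 0$)
$S^{2} = 0^{2} = 0$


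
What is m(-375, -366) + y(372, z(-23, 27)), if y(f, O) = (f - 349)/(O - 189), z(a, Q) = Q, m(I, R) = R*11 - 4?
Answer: -652883/162 ≈ -4030.1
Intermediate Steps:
m(I, R) = -4 + 11*R (m(I, R) = 11*R - 4 = -4 + 11*R)
y(f, O) = (-349 + f)/(-189 + O)
m(-375, -366) + y(372, z(-23, 27)) = (-4 + 11*(-366)) + (-349 + 372)/(-189 + 27) = (-4 - 4026) + 23/(-162) = -4030 - 1/162*23 = -4030 - 23/162 = -652883/162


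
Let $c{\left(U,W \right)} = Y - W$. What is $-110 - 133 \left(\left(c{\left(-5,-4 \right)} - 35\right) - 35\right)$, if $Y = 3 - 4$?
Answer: $8801$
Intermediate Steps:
$Y = -1$ ($Y = 3 - 4 = -1$)
$c{\left(U,W \right)} = -1 - W$
$-110 - 133 \left(\left(c{\left(-5,-4 \right)} - 35\right) - 35\right) = -110 - 133 \left(\left(\left(-1 - -4\right) - 35\right) - 35\right) = -110 - 133 \left(\left(\left(-1 + 4\right) - 35\right) - 35\right) = -110 - 133 \left(\left(3 - 35\right) - 35\right) = -110 - 133 \left(-32 - 35\right) = -110 - -8911 = -110 + 8911 = 8801$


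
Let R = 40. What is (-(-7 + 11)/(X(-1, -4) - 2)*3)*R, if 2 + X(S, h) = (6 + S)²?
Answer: -160/7 ≈ -22.857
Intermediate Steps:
X(S, h) = -2 + (6 + S)²
(-(-7 + 11)/(X(-1, -4) - 2)*3)*R = (-(-7 + 11)/((-2 + (6 - 1)²) - 2)*3)*40 = (-4/((-2 + 5²) - 2)*3)*40 = (-4/((-2 + 25) - 2)*3)*40 = (-4/(23 - 2)*3)*40 = (-4/21*3)*40 = (-1*4/21*3)*40 = -4/21*3*40 = -4/7*40 = -160/7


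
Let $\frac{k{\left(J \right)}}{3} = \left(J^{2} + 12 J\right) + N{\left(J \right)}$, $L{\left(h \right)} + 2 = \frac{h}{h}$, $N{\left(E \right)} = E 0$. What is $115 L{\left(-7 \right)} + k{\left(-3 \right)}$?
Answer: $-196$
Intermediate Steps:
$N{\left(E \right)} = 0$
$L{\left(h \right)} = -1$ ($L{\left(h \right)} = -2 + \frac{h}{h} = -2 + 1 = -1$)
$k{\left(J \right)} = 3 J^{2} + 36 J$ ($k{\left(J \right)} = 3 \left(\left(J^{2} + 12 J\right) + 0\right) = 3 \left(J^{2} + 12 J\right) = 3 J^{2} + 36 J$)
$115 L{\left(-7 \right)} + k{\left(-3 \right)} = 115 \left(-1\right) + 3 \left(-3\right) \left(12 - 3\right) = -115 + 3 \left(-3\right) 9 = -115 - 81 = -196$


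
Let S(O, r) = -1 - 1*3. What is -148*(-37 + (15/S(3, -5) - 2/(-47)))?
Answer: 283161/47 ≈ 6024.7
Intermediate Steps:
S(O, r) = -4 (S(O, r) = -1 - 3 = -4)
-148*(-37 + (15/S(3, -5) - 2/(-47))) = -148*(-37 + (15/(-4) - 2/(-47))) = -148*(-37 + (15*(-¼) - 2*(-1/47))) = -148*(-37 + (-15/4 + 2/47)) = -148*(-37 - 697/188) = -148*(-7653/188) = 283161/47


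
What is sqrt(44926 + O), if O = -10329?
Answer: sqrt(34597) ≈ 186.00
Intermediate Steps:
sqrt(44926 + O) = sqrt(44926 - 10329) = sqrt(34597)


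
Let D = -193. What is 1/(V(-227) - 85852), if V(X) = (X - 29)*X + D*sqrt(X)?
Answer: I/(-27740*I + 193*sqrt(227)) ≈ -3.5657e-5 + 3.7378e-6*I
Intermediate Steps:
V(X) = -193*sqrt(X) + X*(-29 + X) (V(X) = (X - 29)*X - 193*sqrt(X) = (-29 + X)*X - 193*sqrt(X) = X*(-29 + X) - 193*sqrt(X) = -193*sqrt(X) + X*(-29 + X))
1/(V(-227) - 85852) = 1/(((-227)**2 - 193*I*sqrt(227) - 29*(-227)) - 85852) = 1/((51529 - 193*I*sqrt(227) + 6583) - 85852) = 1/((58112 - 193*I*sqrt(227)) - 85852) = 1/(-27740 - 193*I*sqrt(227))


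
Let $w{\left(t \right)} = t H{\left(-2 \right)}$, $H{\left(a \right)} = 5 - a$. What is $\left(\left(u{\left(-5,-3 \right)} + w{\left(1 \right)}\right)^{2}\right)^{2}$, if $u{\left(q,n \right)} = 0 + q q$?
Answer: $1048576$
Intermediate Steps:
$w{\left(t \right)} = 7 t$ ($w{\left(t \right)} = t \left(5 - -2\right) = t \left(5 + 2\right) = t 7 = 7 t$)
$u{\left(q,n \right)} = q^{2}$ ($u{\left(q,n \right)} = 0 + q^{2} = q^{2}$)
$\left(\left(u{\left(-5,-3 \right)} + w{\left(1 \right)}\right)^{2}\right)^{2} = \left(\left(\left(-5\right)^{2} + 7 \cdot 1\right)^{2}\right)^{2} = \left(\left(25 + 7\right)^{2}\right)^{2} = \left(32^{2}\right)^{2} = 1024^{2} = 1048576$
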